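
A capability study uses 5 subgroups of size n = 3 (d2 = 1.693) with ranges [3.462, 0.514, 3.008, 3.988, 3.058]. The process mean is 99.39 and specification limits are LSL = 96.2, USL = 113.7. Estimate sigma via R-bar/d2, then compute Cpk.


R_bar = (3.462 + 0.514 + 3.008 + 3.988 + 3.058) / 5 = 2.806
sigma = R_bar / d2 = 2.806 / 1.693 = 1.6574129
Cp = (USL - LSL)/(6*sigma) = (113.7 - 96.2)/(6*1.6574129) = 1.7598
Cpu = (113.7 - 99.39)/(3*1.6574129) = 2.8780
Cpl = (99.39 - 96.2)/(3*1.6574129) = 0.6416
Cpk = min(Cpu, Cpl) = 0.6416

0.6416


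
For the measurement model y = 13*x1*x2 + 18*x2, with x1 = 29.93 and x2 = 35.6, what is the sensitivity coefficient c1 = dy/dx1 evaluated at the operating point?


y = 13*x1*x2 + 18*x2
dy/dx1 = 13*x2
Evaluate at x2 = 35.6: c1 = 13 * 35.6
c1 = 462.8000

462.8000


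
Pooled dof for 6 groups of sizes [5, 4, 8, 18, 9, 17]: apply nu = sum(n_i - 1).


nu = sum_i (n_i - 1)
nu = ((5 - 1) + (4 - 1) + (8 - 1) + (18 - 1) + (9 - 1) + (17 - 1))
nu = 4 + 3 + 7 + 17 + 8 + 16
nu = 55

55


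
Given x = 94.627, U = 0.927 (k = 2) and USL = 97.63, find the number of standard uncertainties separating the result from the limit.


u = U / k = 0.927 / 2 = 0.4635
margin = |USL - x| = |97.63 - 94.627| = 3.003
z = margin / u = 3.003 / 0.4635
z = 6.4790

6.4790


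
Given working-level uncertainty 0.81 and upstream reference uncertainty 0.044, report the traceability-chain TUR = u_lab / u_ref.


TUR = u_lab / u_ref
= 0.81 / 0.044
= 18.4091

18.4091


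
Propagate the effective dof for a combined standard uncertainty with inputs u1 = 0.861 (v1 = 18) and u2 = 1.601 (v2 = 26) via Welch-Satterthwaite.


uc = sqrt(u1^2 + u2^2) = sqrt(0.861^2 + 1.601^2) = 1.8178344
v_eff = uc^4 / (u1^4/v1 + u2^4/v2)
= 1.8178344^4 / (0.861^4/18 + 1.601^4/26)
= 10.919865 / 0.28322322
v_eff = 38.5557

38.5557


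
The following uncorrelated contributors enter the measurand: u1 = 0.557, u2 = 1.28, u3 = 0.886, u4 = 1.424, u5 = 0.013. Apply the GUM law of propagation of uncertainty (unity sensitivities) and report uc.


uc = sqrt(0.557^2 + 1.28^2 + 0.886^2 + 1.424^2 + 0.013^2)
uc = sqrt(4.76159)
uc = 2.1821

2.1821


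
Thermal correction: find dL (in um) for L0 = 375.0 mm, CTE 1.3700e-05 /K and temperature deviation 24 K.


dL = L * alpha * dT
= 375.0 * 1.3700e-05 * 24
= 0.1233000 mm
dL_um = 0.1233000 * 1000 = 123.3000 um

123.3000


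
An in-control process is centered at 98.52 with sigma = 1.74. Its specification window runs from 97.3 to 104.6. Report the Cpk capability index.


Cpu = (USL - mean) / (3*sigma) = (104.6 - 98.52) / (3*1.74) = 1.1648
Cpl = (mean - LSL) / (3*sigma) = (98.52 - 97.3) / (3*1.74) = 0.2337
Cpk = min(Cpu, Cpl) = 0.2337

0.2337


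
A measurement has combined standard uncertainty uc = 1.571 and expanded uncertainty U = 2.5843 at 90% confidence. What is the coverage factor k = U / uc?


k = U / uc
k = 2.5843 / 1.571
k = 1.645

1.645


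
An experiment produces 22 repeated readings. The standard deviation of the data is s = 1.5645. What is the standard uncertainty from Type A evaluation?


u_A = s / sqrt(n)
u_A = 1.5645 / sqrt(22)
u_A = 1.5645 / 4.6904158
u_A = 0.3336

0.3336


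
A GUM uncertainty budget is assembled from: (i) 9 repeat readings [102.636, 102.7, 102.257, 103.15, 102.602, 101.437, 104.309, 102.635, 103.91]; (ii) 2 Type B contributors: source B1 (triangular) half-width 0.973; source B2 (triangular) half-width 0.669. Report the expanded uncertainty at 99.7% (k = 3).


mean = (102.636 + 102.7 + 102.257 + 103.15 + 102.602 + 101.437 + 104.309 + 102.635 + 103.91) / 9 = 102.8484444
s = sqrt(sum((x - mean)^2)/(n-1)) = 0.85633684
u_A = s / sqrt(n) = 0.85633684 / sqrt(9) = 0.28544561
u_B1 = 0.973 / sqrt(6) = 0.39722559
u_B2 = 0.669 / sqrt(6) = 0.27311811
uc = sqrt(0.28544561^2 + 0.39722559^2 + 0.27311811^2) = 0.56023287
U = k * uc = 3 * 0.56023287
U = 1.6807

1.6807


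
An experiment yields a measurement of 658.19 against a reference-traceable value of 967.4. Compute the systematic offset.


Systematic error = measured - true
= 658.19 - 967.4
= -309.2100

-309.2100


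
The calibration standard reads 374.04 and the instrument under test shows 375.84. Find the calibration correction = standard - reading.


Correction = standard - reading
= 374.04 - 375.84
= -1.8000

-1.8000


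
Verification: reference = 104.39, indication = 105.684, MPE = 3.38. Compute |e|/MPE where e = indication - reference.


e = indication - reference = 105.684 - 104.39 = 1.2940
|e| = 1.2940
ratio = |e| / MPE = 1.2940 / 3.38
ratio = 0.3828

0.3828


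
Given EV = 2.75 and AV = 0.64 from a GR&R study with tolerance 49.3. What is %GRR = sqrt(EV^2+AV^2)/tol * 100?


GRR = sqrt(EV^2 + AV^2) = sqrt(2.75^2 + 0.64^2) = 2.8234907
%GRR = GRR / tol * 100 = 2.8234907 / 49.3 * 100
%GRR = 5.7272

5.7272


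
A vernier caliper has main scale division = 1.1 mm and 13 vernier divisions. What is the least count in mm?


LC = MSD / n_div
= 1.1 / 13
= 0.0846

0.0846


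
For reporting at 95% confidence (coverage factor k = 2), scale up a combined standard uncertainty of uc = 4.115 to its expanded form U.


U = k * uc
U = 2 * 4.115
U = 8.2300

8.2300


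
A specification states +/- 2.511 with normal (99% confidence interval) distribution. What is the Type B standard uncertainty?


u_B = half_width / 2.576
u_B = 2.511 / 2.576
u_B = 0.9748

0.9748


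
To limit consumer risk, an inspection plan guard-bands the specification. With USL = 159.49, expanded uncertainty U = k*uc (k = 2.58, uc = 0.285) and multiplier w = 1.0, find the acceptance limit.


U = k * uc = 2.58 * 0.285 = 0.7353
guard band g = w * U = 1.0 * 0.7353 = 0.7353
AL = USL - g = 159.49 - 0.7353
AL = 158.7547

158.7547


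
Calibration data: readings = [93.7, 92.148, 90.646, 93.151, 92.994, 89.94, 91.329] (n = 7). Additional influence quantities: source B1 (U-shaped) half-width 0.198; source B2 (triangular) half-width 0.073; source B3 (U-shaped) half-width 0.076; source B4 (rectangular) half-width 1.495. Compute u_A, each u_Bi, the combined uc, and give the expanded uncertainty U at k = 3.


mean = (93.7 + 92.148 + 90.646 + 93.151 + 92.994 + 89.94 + 91.329) / 7 = 91.98685714
s = sqrt(sum((x - mean)^2)/(n-1)) = 1.3994457
u_A = s / sqrt(n) = 1.3994457 / sqrt(7) = 0.52894076
u_B1 = 0.198 / sqrt(2) = 0.14000714
u_B2 = 0.073 / sqrt(6) = 0.029802125
u_B3 = 0.076 / sqrt(2) = 0.053740115
u_B4 = 1.495 / sqrt(3) = 0.86313865
uc = sqrt(0.52894076^2 + 0.14000714^2 + 0.029802125^2 + 0.053740115^2 + 0.86313865^2) = 1.0237992
U = k * uc = 3 * 1.0237992
U = 3.0714

3.0714


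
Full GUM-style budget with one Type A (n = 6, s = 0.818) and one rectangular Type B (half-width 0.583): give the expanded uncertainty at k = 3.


u_A = s / sqrt(n) = 0.818 / sqrt(6) = 0.3339471
u_B = half_width / sqrt(3) = 0.583 / sqrt(3) = 0.33659521
uc = sqrt(u_A^2 + u_B^2) = sqrt(0.3339471^2 + 0.33659521^2) = 0.47414871
U = k * uc = 3 * 0.47414871
U = 1.4224

1.4224


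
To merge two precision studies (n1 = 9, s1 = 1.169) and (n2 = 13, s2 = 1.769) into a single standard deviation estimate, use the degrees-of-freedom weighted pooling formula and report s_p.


s_p = sqrt(((n1-1)*s1^2 + (n2-1)*s2^2) / (n1+n2-2))
numerator = (9-1)*1.169^2 + (13-1)*1.769^2 = 10.932488 + 37.552332 = 48.48482
denominator = 9 + 13 - 2 = 20
s_p^2 = 48.48482 / 20 = 2.424241
s_p = sqrt(2.424241) = 1.5570

1.5570


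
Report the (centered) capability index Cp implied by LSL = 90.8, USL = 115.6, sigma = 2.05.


Cp = (USL - LSL) / (6 * sigma)
= (115.6 - 90.8) / (6 * 2.05)
= 24.8000 / 12.3000
= 2.0163

2.0163


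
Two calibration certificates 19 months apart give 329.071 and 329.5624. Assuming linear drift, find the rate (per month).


rate = (v2 - v1) / months
= (329.5624 - 329.071) / 19
= 0.4914 / 19
= 0.0259

0.0259


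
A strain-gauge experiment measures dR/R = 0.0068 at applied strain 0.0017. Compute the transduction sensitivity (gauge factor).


GF = (dR/R) / epsilon
= 0.0068 / 0.0017
= 4.0000

4.0000


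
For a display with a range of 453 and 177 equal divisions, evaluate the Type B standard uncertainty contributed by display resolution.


resolution = range / divisions
resolution = 453 / 177 = 2.559322
u_res = resolution / (2*sqrt(3))
u_res = 2.559322 / 3.4641016
u_res = 0.7388

0.7388


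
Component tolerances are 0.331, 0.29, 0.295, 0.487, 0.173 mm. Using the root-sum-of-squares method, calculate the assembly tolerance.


RSS = sqrt(0.331^2 + 0.29^2 + 0.295^2 + 0.487^2 + 0.173^2)
= sqrt(0.547784)
= 0.7401

0.7401


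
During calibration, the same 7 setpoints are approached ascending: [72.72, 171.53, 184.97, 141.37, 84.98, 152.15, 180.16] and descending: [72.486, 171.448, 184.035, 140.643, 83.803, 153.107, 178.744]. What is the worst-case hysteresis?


|72.72 - 72.486| = 0.2340
|171.53 - 171.448| = 0.0820
|184.97 - 184.035| = 0.9350
|141.37 - 140.643| = 0.7270
|84.98 - 83.803| = 1.1770
|152.15 - 153.107| = 0.9570
|180.16 - 178.744| = 1.4160
hysteresis = max(diffs) = 1.4160

1.4160


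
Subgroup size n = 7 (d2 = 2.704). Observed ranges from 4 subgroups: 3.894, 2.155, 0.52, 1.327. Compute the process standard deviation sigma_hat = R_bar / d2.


R_bar = (3.894 + 2.155 + 0.52 + 1.327) / 4
R_bar = 7.896 / 4 = 1.974
sigma_hat = R_bar / d2 = 1.974 / 2.704 = 0.7300

0.7300


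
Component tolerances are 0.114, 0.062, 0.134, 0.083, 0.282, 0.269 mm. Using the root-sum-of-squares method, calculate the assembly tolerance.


RSS = sqrt(0.114^2 + 0.062^2 + 0.134^2 + 0.083^2 + 0.282^2 + 0.269^2)
= sqrt(0.19357)
= 0.4400

0.4400


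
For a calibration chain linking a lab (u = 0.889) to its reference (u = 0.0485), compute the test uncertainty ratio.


TUR = u_lab / u_ref
= 0.889 / 0.0485
= 18.3299

18.3299


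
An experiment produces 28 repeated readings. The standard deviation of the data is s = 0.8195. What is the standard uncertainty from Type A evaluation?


u_A = s / sqrt(n)
u_A = 0.8195 / sqrt(28)
u_A = 0.8195 / 5.2915026
u_A = 0.1549

0.1549


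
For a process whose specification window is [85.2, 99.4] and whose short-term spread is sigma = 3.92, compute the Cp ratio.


Cp = (USL - LSL) / (6 * sigma)
= (99.4 - 85.2) / (6 * 3.92)
= 14.2000 / 23.5200
= 0.6037

0.6037


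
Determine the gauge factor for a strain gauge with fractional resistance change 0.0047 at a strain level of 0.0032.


GF = (dR/R) / epsilon
= 0.0047 / 0.0032
= 1.4688

1.4688


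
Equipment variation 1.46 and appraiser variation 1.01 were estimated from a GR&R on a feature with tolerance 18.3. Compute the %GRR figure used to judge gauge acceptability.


GRR = sqrt(EV^2 + AV^2) = sqrt(1.46^2 + 1.01^2) = 1.7753028
%GRR = GRR / tol * 100 = 1.7753028 / 18.3 * 100
%GRR = 9.7011

9.7011


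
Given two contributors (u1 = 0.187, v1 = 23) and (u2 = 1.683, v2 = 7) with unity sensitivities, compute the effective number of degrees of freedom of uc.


uc = sqrt(u1^2 + u2^2) = sqrt(0.187^2 + 1.683^2) = 1.693357
v_eff = uc^4 / (u1^4/v1 + u2^4/v2)
= 1.693357^4 / (0.187^4/23 + 1.683^4/7)
= 8.222315 / 1.1461952
v_eff = 7.1736

7.1736


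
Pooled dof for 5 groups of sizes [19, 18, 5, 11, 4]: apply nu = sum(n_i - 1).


nu = sum_i (n_i - 1)
nu = ((19 - 1) + (18 - 1) + (5 - 1) + (11 - 1) + (4 - 1))
nu = 18 + 17 + 4 + 10 + 3
nu = 52

52


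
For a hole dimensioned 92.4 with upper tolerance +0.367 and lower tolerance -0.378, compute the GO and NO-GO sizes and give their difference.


GO = nominal - lower_tol (smallest hole = maximum material condition)
GO = 92.4 - 0.378 = 92.022
NO-GO = nominal + upper_tol (largest hole = least material condition)
NO-GO = 92.4 + 0.367 = 92.767
spread = NO-GO - GO = 92.767 - 92.022 = 0.7450

0.7450


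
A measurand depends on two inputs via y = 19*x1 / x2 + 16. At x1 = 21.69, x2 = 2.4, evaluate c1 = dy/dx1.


y = 19*x1 / x2 + 16
dy/dx1 = 19/x2
Evaluate at x2 = 2.4: c1 = 19 / 2.4
c1 = 7.9167

7.9167


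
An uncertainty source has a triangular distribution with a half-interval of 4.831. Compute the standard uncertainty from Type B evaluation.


u_B = half_width / sqrt(6)
u_B = 4.831 / 2.4494897
u_B = 1.9722

1.9722


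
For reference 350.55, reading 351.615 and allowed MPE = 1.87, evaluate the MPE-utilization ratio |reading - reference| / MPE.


e = indication - reference = 351.615 - 350.55 = 1.0650
|e| = 1.0650
ratio = |e| / MPE = 1.0650 / 1.87
ratio = 0.5695

0.5695


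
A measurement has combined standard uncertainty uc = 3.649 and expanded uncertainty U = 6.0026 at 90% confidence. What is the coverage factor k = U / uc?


k = U / uc
k = 6.0026 / 3.649
k = 1.645

1.645


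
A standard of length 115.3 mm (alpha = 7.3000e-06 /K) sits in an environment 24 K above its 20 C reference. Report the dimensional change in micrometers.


dL = L * alpha * dT
= 115.3 * 7.3000e-06 * 24
= 0.0202006 mm
dL_um = 0.0202006 * 1000 = 20.2006 um

20.2006


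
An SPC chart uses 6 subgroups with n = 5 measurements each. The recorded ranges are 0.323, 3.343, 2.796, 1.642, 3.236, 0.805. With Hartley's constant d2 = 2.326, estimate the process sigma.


R_bar = (0.323 + 3.343 + 2.796 + 1.642 + 3.236 + 0.805) / 6
R_bar = 12.145 / 6 = 2.0241667
sigma_hat = R_bar / d2 = 2.0241667 / 2.326 = 0.8702

0.8702


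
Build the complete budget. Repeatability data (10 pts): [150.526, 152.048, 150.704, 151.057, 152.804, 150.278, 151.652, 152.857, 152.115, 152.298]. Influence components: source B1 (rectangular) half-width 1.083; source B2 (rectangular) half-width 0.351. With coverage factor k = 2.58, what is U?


mean = (150.526 + 152.048 + 150.704 + 151.057 + 152.804 + 150.278 + 151.652 + 152.857 + 152.115 + 152.298) / 10 = 151.6339
s = sqrt(sum((x - mean)^2)/(n-1)) = 0.94120696
u_A = s / sqrt(n) = 0.94120696 / sqrt(10) = 0.29763577
u_B1 = 1.083 / sqrt(3) = 0.62527034
u_B2 = 0.351 / sqrt(3) = 0.20264994
uc = sqrt(0.29763577^2 + 0.62527034^2 + 0.20264994^2) = 0.72153797
U = k * uc = 2.58 * 0.72153797
U = 1.8616

1.8616


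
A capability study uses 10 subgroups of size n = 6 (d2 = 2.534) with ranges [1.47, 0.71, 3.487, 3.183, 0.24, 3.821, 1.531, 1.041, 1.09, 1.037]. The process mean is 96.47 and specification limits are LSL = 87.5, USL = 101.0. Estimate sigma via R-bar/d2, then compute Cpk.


R_bar = (1.47 + 0.71 + 3.487 + 3.183 + 0.24 + 3.821 + 1.531 + 1.041 + 1.09 + 1.037) / 10 = 1.761
sigma = R_bar / d2 = 1.761 / 2.534 = 0.6949487
Cp = (USL - LSL)/(6*sigma) = (101.0 - 87.5)/(6*0.6949487) = 3.2376
Cpu = (101.0 - 96.47)/(3*0.6949487) = 2.1728
Cpl = (96.47 - 87.5)/(3*0.6949487) = 4.3025
Cpk = min(Cpu, Cpl) = 2.1728

2.1728


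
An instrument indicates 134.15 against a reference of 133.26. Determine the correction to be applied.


Correction = standard - reading
= 133.26 - 134.15
= -0.8900

-0.8900


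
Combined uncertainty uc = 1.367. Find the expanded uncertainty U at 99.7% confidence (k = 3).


U = k * uc
U = 3 * 1.367
U = 4.1010

4.1010


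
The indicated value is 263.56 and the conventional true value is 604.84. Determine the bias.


Systematic error = measured - true
= 263.56 - 604.84
= -341.2800

-341.2800


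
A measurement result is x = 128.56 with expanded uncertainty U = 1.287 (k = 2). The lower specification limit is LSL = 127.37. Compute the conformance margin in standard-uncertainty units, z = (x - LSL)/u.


u = U / k = 1.287 / 2 = 0.6435
margin = |LSL - x| = |127.37 - 128.56| = 1.19
z = margin / u = 1.19 / 0.6435
z = 1.8493

1.8493


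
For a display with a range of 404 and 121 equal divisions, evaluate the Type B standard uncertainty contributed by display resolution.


resolution = range / divisions
resolution = 404 / 121 = 3.338843
u_res = resolution / (2*sqrt(3))
u_res = 3.338843 / 3.4641016
u_res = 0.9638

0.9638


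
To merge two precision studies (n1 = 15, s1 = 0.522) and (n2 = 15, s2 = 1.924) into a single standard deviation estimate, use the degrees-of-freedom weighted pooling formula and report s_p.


s_p = sqrt(((n1-1)*s1^2 + (n2-1)*s2^2) / (n1+n2-2))
numerator = (15-1)*0.522^2 + (15-1)*1.924^2 = 3.814776 + 51.824864 = 55.63964
denominator = 15 + 15 - 2 = 28
s_p^2 = 55.63964 / 28 = 1.98713
s_p = sqrt(1.98713) = 1.4097

1.4097


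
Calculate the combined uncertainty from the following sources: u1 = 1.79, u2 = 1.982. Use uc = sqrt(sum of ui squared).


uc = sqrt(1.79^2 + 1.982^2)
uc = sqrt(7.132424)
uc = 2.6707

2.6707


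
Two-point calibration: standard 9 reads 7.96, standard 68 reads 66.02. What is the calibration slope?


slope = (y2 - y1) / (x2 - x1)
= (66.02 - 7.96) / (68 - 9)
= 58.0600 / 59
= 0.9841

0.9841


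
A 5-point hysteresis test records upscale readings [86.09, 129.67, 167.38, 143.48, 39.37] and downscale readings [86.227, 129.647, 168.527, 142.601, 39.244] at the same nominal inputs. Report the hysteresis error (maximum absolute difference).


|86.09 - 86.227| = 0.1370
|129.67 - 129.647| = 0.0230
|167.38 - 168.527| = 1.1470
|143.48 - 142.601| = 0.8790
|39.37 - 39.244| = 0.1260
hysteresis = max(diffs) = 1.1470

1.1470


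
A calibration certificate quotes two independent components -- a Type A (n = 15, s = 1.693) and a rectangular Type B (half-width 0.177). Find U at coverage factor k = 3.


u_A = s / sqrt(n) = 1.693 / sqrt(15) = 0.43713072
u_B = half_width / sqrt(3) = 0.177 / sqrt(3) = 0.102191
uc = sqrt(u_A^2 + u_B^2) = sqrt(0.43713072^2 + 0.102191^2) = 0.44891677
U = k * uc = 3 * 0.44891677
U = 1.3468

1.3468


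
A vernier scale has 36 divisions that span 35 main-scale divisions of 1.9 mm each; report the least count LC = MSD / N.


LC = MSD / n_div
= 1.9 / 36
= 0.0528

0.0528


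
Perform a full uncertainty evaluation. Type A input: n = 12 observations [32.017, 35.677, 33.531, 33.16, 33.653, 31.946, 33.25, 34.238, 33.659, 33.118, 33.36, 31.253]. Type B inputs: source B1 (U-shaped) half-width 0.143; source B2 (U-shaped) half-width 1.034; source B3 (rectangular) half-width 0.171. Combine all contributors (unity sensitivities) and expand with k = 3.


mean = (32.017 + 35.677 + 33.531 + 33.16 + 33.653 + 31.946 + 33.25 + 34.238 + 33.659 + 33.118 + 33.36 + 31.253) / 12 = 33.2385
s = sqrt(sum((x - mean)^2)/(n-1)) = 1.1489076
u_A = s / sqrt(n) = 1.1489076 / sqrt(12) = 0.33166106
u_B1 = 0.143 / sqrt(2) = 0.10111627
u_B2 = 1.034 / sqrt(2) = 0.73114841
u_B3 = 0.171 / sqrt(3) = 0.098726896
uc = sqrt(0.33166106^2 + 0.10111627^2 + 0.73114841^2 + 0.098726896^2) = 0.81519848
U = k * uc = 3 * 0.81519848
U = 2.4456

2.4456


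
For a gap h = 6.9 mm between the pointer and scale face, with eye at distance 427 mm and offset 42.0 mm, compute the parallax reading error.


error = h * offset / d
= 6.9 * 42.0 / 427
= 0.6787

0.6787


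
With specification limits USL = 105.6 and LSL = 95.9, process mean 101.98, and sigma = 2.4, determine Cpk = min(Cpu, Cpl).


Cpu = (USL - mean) / (3*sigma) = (105.6 - 101.98) / (3*2.4) = 0.5028
Cpl = (mean - LSL) / (3*sigma) = (101.98 - 95.9) / (3*2.4) = 0.8444
Cpk = min(Cpu, Cpl) = 0.5028

0.5028


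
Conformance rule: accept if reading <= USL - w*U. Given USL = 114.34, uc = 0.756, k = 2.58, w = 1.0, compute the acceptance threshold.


U = k * uc = 2.58 * 0.756 = 1.95048
guard band g = w * U = 1.0 * 1.95048 = 1.95048
AL = USL - g = 114.34 - 1.95048
AL = 112.3895

112.3895


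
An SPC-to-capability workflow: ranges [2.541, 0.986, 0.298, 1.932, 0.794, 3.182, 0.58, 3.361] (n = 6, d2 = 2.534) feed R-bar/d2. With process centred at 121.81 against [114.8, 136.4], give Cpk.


R_bar = (2.541 + 0.986 + 0.298 + 1.932 + 0.794 + 3.182 + 0.58 + 3.361) / 8 = 1.70925
sigma = R_bar / d2 = 1.70925 / 2.534 = 0.67452644
Cp = (USL - LSL)/(6*sigma) = (136.4 - 114.8)/(6*0.67452644) = 5.3371
Cpu = (136.4 - 121.81)/(3*0.67452644) = 7.2100
Cpl = (121.81 - 114.8)/(3*0.67452644) = 3.4642
Cpk = min(Cpu, Cpl) = 3.4642

3.4642


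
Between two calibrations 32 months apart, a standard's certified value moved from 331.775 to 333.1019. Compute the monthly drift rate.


rate = (v2 - v1) / months
= (333.1019 - 331.775) / 32
= 1.3269 / 32
= 0.0415

0.0415


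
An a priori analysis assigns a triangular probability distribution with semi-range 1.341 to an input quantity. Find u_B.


u_B = half_width / sqrt(6)
u_B = 1.341 / 2.4494897
u_B = 0.5475

0.5475


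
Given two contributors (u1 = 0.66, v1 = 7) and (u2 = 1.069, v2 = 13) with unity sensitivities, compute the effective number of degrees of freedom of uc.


uc = sqrt(u1^2 + u2^2) = sqrt(0.66^2 + 1.069^2) = 1.2563284
v_eff = uc^4 / (u1^4/v1 + u2^4/v2)
= 1.2563284^4 / (0.66^4/7 + 1.069^4/13)
= 2.4912236 / 0.12756082
v_eff = 19.5297

19.5297


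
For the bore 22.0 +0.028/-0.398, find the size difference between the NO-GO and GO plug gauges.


GO = nominal - lower_tol (smallest hole = maximum material condition)
GO = 22.0 - 0.398 = 21.602
NO-GO = nominal + upper_tol (largest hole = least material condition)
NO-GO = 22.0 + 0.028 = 22.028
spread = NO-GO - GO = 22.028 - 21.602 = 0.4260

0.4260


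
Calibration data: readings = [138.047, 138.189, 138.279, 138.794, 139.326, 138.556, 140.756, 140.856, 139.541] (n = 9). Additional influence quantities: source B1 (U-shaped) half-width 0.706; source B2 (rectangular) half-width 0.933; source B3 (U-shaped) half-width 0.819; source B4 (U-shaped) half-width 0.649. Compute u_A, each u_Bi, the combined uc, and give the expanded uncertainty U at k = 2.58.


mean = (138.047 + 138.189 + 138.279 + 138.794 + 139.326 + 138.556 + 140.756 + 140.856 + 139.541) / 9 = 139.1493333
s = sqrt(sum((x - mean)^2)/(n-1)) = 1.0637121
u_A = s / sqrt(n) = 1.0637121 / sqrt(9) = 0.3545707
u_B1 = 0.706 / sqrt(2) = 0.49921739
u_B2 = 0.933 / sqrt(3) = 0.5386678
u_B3 = 0.819 / sqrt(2) = 0.57912045
u_B4 = 0.649 / sqrt(2) = 0.4589123
uc = sqrt(0.3545707^2 + 0.49921739^2 + 0.5386678^2 + 0.57912045^2 + 0.4589123^2) = 1.1004919
U = k * uc = 2.58 * 1.1004919
U = 2.8393

2.8393


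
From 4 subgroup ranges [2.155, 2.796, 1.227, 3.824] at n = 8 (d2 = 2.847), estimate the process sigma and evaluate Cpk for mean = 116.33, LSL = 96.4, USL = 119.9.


R_bar = (2.155 + 2.796 + 1.227 + 3.824) / 4 = 2.5005
sigma = R_bar / d2 = 2.5005 / 2.847 = 0.87829294
Cp = (USL - LSL)/(6*sigma) = (119.9 - 96.4)/(6*0.87829294) = 4.4594
Cpu = (119.9 - 116.33)/(3*0.87829294) = 1.3549
Cpl = (116.33 - 96.4)/(3*0.87829294) = 7.5639
Cpk = min(Cpu, Cpl) = 1.3549

1.3549


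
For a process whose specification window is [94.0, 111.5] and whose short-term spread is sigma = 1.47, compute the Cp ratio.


Cp = (USL - LSL) / (6 * sigma)
= (111.5 - 94.0) / (6 * 1.47)
= 17.5000 / 8.8200
= 1.9841

1.9841


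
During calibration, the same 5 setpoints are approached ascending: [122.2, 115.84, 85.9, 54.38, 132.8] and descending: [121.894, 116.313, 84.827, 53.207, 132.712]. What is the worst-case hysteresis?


|122.2 - 121.894| = 0.3060
|115.84 - 116.313| = 0.4730
|85.9 - 84.827| = 1.0730
|54.38 - 53.207| = 1.1730
|132.8 - 132.712| = 0.0880
hysteresis = max(diffs) = 1.1730

1.1730


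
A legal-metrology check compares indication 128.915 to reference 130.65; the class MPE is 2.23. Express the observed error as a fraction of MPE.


e = indication - reference = 128.915 - 130.65 = -1.7350
|e| = 1.7350
ratio = |e| / MPE = 1.7350 / 2.23
ratio = 0.7780

0.7780


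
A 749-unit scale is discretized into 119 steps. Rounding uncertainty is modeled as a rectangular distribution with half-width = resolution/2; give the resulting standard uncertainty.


resolution = range / divisions
resolution = 749 / 119 = 6.2941176
u_res = resolution / (2*sqrt(3))
u_res = 6.2941176 / 3.4641016
u_res = 1.8170

1.8170


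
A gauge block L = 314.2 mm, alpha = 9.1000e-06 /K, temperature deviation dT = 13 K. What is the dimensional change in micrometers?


dL = L * alpha * dT
= 314.2 * 9.1000e-06 * 13
= 0.0371699 mm
dL_um = 0.0371699 * 1000 = 37.1699 um

37.1699


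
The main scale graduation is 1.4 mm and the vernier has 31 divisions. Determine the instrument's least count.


LC = MSD / n_div
= 1.4 / 31
= 0.0452

0.0452


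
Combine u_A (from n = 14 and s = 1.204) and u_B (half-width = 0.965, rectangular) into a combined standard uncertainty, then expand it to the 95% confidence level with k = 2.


u_A = s / sqrt(n) = 1.204 / sqrt(14) = 0.32178254
u_B = half_width / sqrt(3) = 0.965 / sqrt(3) = 0.55714301
uc = sqrt(u_A^2 + u_B^2) = sqrt(0.32178254^2 + 0.55714301^2) = 0.64339128
U = k * uc = 2 * 0.64339128
U = 1.2868

1.2868


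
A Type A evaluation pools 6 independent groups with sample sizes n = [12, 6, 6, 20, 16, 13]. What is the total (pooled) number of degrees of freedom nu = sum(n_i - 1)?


nu = sum_i (n_i - 1)
nu = ((12 - 1) + (6 - 1) + (6 - 1) + (20 - 1) + (16 - 1) + (13 - 1))
nu = 11 + 5 + 5 + 19 + 15 + 12
nu = 67

67


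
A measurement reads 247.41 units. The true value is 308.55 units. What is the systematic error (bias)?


Systematic error = measured - true
= 247.41 - 308.55
= -61.1400

-61.1400


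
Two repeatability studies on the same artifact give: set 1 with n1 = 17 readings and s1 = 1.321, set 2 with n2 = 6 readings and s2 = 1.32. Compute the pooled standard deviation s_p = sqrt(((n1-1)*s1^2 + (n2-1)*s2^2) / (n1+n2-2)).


s_p = sqrt(((n1-1)*s1^2 + (n2-1)*s2^2) / (n1+n2-2))
numerator = (17-1)*1.321^2 + (6-1)*1.32^2 = 27.920656 + 8.712 = 36.632656
denominator = 17 + 6 - 2 = 21
s_p^2 = 36.632656 / 21 = 1.7444122
s_p = sqrt(1.7444122) = 1.3208

1.3208


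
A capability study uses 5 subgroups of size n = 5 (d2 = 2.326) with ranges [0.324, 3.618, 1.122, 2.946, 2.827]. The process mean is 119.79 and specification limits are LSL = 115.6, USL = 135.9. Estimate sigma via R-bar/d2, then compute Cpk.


R_bar = (0.324 + 3.618 + 1.122 + 2.946 + 2.827) / 5 = 2.1674
sigma = R_bar / d2 = 2.1674 / 2.326 = 0.93181427
Cp = (USL - LSL)/(6*sigma) = (135.9 - 115.6)/(6*0.93181427) = 3.6309
Cpu = (135.9 - 119.79)/(3*0.93181427) = 5.7630
Cpl = (119.79 - 115.6)/(3*0.93181427) = 1.4989
Cpk = min(Cpu, Cpl) = 1.4989

1.4989


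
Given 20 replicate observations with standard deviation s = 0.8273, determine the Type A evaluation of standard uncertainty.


u_A = s / sqrt(n)
u_A = 0.8273 / sqrt(20)
u_A = 0.8273 / 4.472136
u_A = 0.1850

0.1850


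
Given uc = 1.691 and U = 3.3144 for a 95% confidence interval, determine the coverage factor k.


k = U / uc
k = 3.3144 / 1.691
k = 1.96

1.96


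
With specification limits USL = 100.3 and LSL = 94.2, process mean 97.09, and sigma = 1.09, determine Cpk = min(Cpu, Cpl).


Cpu = (USL - mean) / (3*sigma) = (100.3 - 97.09) / (3*1.09) = 0.9817
Cpl = (mean - LSL) / (3*sigma) = (97.09 - 94.2) / (3*1.09) = 0.8838
Cpk = min(Cpu, Cpl) = 0.8838

0.8838


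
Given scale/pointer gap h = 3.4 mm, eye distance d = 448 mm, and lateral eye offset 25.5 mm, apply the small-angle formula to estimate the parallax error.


error = h * offset / d
= 3.4 * 25.5 / 448
= 0.1935

0.1935


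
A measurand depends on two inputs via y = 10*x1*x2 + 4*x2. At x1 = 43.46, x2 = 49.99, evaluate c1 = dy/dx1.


y = 10*x1*x2 + 4*x2
dy/dx1 = 10*x2
Evaluate at x2 = 49.99: c1 = 10 * 49.99
c1 = 499.9000

499.9000


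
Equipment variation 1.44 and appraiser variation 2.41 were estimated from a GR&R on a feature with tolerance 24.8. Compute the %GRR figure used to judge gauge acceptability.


GRR = sqrt(EV^2 + AV^2) = sqrt(1.44^2 + 2.41^2) = 2.8074366
%GRR = GRR / tol * 100 = 2.8074366 / 24.8 * 100
%GRR = 11.3203

11.3203


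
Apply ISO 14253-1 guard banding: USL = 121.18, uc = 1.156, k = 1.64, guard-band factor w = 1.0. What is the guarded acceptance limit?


U = k * uc = 1.64 * 1.156 = 1.89584
guard band g = w * U = 1.0 * 1.89584 = 1.89584
AL = USL - g = 121.18 - 1.89584
AL = 119.2842

119.2842


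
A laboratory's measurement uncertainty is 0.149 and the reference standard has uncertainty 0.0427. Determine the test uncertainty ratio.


TUR = u_lab / u_ref
= 0.149 / 0.0427
= 3.4895

3.4895


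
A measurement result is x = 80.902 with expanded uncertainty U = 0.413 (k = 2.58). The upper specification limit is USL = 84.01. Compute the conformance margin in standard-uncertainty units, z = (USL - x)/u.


u = U / k = 0.413 / 2.58 = 0.16007752
margin = |USL - x| = |84.01 - 80.902| = 3.108
z = margin / u = 3.108 / 0.16007752
z = 19.4156

19.4156


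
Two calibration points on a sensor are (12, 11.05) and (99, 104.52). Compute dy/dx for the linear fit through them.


slope = (y2 - y1) / (x2 - x1)
= (104.52 - 11.05) / (99 - 12)
= 93.4700 / 87
= 1.0744

1.0744


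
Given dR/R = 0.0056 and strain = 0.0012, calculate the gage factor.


GF = (dR/R) / epsilon
= 0.0056 / 0.0012
= 4.6667

4.6667


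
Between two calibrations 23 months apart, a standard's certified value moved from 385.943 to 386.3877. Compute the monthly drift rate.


rate = (v2 - v1) / months
= (386.3877 - 385.943) / 23
= 0.4447 / 23
= 0.0193

0.0193


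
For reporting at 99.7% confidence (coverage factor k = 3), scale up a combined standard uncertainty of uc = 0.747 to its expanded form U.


U = k * uc
U = 3 * 0.747
U = 2.2410

2.2410


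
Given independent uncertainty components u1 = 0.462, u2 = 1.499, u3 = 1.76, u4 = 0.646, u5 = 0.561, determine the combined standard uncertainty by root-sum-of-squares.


uc = sqrt(0.462^2 + 1.499^2 + 1.76^2 + 0.646^2 + 0.561^2)
uc = sqrt(6.290082)
uc = 2.5080

2.5080


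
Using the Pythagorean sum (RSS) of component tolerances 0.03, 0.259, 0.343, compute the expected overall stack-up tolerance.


RSS = sqrt(0.03^2 + 0.259^2 + 0.343^2)
= sqrt(0.18563)
= 0.4308

0.4308


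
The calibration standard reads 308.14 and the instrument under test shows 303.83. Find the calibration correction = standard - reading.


Correction = standard - reading
= 308.14 - 303.83
= 4.3100

4.3100


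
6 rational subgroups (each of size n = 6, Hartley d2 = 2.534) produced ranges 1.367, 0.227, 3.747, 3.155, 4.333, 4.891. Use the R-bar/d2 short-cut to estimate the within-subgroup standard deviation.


R_bar = (1.367 + 0.227 + 3.747 + 3.155 + 4.333 + 4.891) / 6
R_bar = 17.72 / 6 = 2.9533333
sigma_hat = R_bar / d2 = 2.9533333 / 2.534 = 1.1655

1.1655


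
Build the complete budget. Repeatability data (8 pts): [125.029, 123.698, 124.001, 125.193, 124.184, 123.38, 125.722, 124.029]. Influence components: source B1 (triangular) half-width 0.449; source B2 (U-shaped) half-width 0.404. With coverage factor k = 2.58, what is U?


mean = (125.029 + 123.698 + 124.001 + 125.193 + 124.184 + 123.38 + 125.722 + 124.029) / 8 = 124.4045
s = sqrt(sum((x - mean)^2)/(n-1)) = 0.81492454
u_A = s / sqrt(n) = 0.81492454 / sqrt(8) = 0.28811933
u_B1 = 0.449 / sqrt(6) = 0.18330348
u_B2 = 0.404 / sqrt(2) = 0.28567114
uc = sqrt(0.28811933^2 + 0.18330348^2 + 0.28567114^2) = 0.44522007
U = k * uc = 2.58 * 0.44522007
U = 1.1487

1.1487


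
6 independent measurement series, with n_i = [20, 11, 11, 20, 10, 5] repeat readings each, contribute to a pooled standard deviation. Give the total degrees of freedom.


nu = sum_i (n_i - 1)
nu = ((20 - 1) + (11 - 1) + (11 - 1) + (20 - 1) + (10 - 1) + (5 - 1))
nu = 19 + 10 + 10 + 19 + 9 + 4
nu = 71

71


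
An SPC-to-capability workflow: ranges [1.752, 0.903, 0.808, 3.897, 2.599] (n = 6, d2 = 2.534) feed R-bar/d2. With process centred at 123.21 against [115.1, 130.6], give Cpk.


R_bar = (1.752 + 0.903 + 0.808 + 3.897 + 2.599) / 5 = 1.9918
sigma = R_bar / d2 = 1.9918 / 2.534 = 0.78602999
Cp = (USL - LSL)/(6*sigma) = (130.6 - 115.1)/(6*0.78602999) = 3.2866
Cpu = (130.6 - 123.21)/(3*0.78602999) = 3.1339
Cpl = (123.21 - 115.1)/(3*0.78602999) = 3.4392
Cpk = min(Cpu, Cpl) = 3.1339

3.1339


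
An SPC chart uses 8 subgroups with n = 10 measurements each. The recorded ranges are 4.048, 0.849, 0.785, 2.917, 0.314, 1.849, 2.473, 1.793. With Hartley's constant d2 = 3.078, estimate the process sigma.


R_bar = (4.048 + 0.849 + 0.785 + 2.917 + 0.314 + 1.849 + 2.473 + 1.793) / 8
R_bar = 15.028 / 8 = 1.8785
sigma_hat = R_bar / d2 = 1.8785 / 3.078 = 0.6103

0.6103


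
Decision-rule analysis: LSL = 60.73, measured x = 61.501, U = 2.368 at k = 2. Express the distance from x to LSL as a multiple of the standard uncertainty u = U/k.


u = U / k = 2.368 / 2 = 1.184
margin = |LSL - x| = |60.73 - 61.501| = 0.771
z = margin / u = 0.771 / 1.184
z = 0.6512

0.6512


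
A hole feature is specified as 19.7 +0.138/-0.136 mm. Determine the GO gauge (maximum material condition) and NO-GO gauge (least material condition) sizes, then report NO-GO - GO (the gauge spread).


GO = nominal - lower_tol (smallest hole = maximum material condition)
GO = 19.7 - 0.136 = 19.564
NO-GO = nominal + upper_tol (largest hole = least material condition)
NO-GO = 19.7 + 0.138 = 19.838
spread = NO-GO - GO = 19.838 - 19.564 = 0.2740

0.2740


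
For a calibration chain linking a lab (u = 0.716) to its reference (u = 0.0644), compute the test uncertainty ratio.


TUR = u_lab / u_ref
= 0.716 / 0.0644
= 11.1180

11.1180


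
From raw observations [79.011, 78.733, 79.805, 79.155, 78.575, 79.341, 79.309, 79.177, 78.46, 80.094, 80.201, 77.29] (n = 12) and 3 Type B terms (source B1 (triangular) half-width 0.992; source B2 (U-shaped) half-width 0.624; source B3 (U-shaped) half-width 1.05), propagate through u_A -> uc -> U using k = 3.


mean = (79.011 + 78.733 + 79.805 + 79.155 + 78.575 + 79.341 + 79.309 + 79.177 + 78.46 + 80.094 + 80.201 + 77.29) / 12 = 79.09591667
s = sqrt(sum((x - mean)^2)/(n-1)) = 0.79267745
u_A = s / sqrt(n) = 0.79267745 / sqrt(12) = 0.22882627
u_B1 = 0.992 / sqrt(6) = 0.4049823
u_B2 = 0.624 / sqrt(2) = 0.44123463
u_B3 = 1.05 / sqrt(2) = 0.74246212
uc = sqrt(0.22882627^2 + 0.4049823^2 + 0.44123463^2 + 0.74246212^2) = 0.98097407
U = k * uc = 3 * 0.98097407
U = 2.9429

2.9429


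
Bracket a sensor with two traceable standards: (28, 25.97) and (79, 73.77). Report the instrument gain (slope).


slope = (y2 - y1) / (x2 - x1)
= (73.77 - 25.97) / (79 - 28)
= 47.8000 / 51
= 0.9373

0.9373


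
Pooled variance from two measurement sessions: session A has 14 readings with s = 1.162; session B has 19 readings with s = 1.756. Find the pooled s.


s_p = sqrt(((n1-1)*s1^2 + (n2-1)*s2^2) / (n1+n2-2))
numerator = (14-1)*1.162^2 + (19-1)*1.756^2 = 17.553172 + 55.503648 = 73.05682
denominator = 14 + 19 - 2 = 31
s_p^2 = 73.05682 / 31 = 2.3566716
s_p = sqrt(2.3566716) = 1.5351

1.5351


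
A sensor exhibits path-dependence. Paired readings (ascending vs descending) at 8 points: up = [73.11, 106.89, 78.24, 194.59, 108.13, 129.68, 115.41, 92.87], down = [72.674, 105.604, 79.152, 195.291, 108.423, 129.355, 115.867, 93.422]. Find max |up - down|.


|73.11 - 72.674| = 0.4360
|106.89 - 105.604| = 1.2860
|78.24 - 79.152| = 0.9120
|194.59 - 195.291| = 0.7010
|108.13 - 108.423| = 0.2930
|129.68 - 129.355| = 0.3250
|115.41 - 115.867| = 0.4570
|92.87 - 93.422| = 0.5520
hysteresis = max(diffs) = 1.2860

1.2860


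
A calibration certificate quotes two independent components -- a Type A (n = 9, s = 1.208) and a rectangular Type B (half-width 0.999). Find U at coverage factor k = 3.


u_A = s / sqrt(n) = 1.208 / sqrt(9) = 0.40266667
u_B = half_width / sqrt(3) = 0.999 / sqrt(3) = 0.57677292
uc = sqrt(u_A^2 + u_B^2) = sqrt(0.40266667^2 + 0.57677292^2) = 0.70342551
U = k * uc = 3 * 0.70342551
U = 2.1103

2.1103


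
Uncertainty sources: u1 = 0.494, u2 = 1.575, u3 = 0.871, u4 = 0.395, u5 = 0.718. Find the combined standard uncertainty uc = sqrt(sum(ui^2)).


uc = sqrt(0.494^2 + 1.575^2 + 0.871^2 + 0.395^2 + 0.718^2)
uc = sqrt(4.154851)
uc = 2.0383

2.0383


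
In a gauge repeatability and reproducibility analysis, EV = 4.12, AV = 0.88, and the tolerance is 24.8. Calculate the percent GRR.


GRR = sqrt(EV^2 + AV^2) = sqrt(4.12^2 + 0.88^2) = 4.2129325
%GRR = GRR / tol * 100 = 4.2129325 / 24.8 * 100
%GRR = 16.9876

16.9876


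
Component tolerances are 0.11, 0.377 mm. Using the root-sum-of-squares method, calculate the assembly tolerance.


RSS = sqrt(0.11^2 + 0.377^2)
= sqrt(0.154229)
= 0.3927

0.3927


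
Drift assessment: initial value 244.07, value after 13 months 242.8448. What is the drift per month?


rate = (v2 - v1) / months
= (242.8448 - 244.07) / 13
= -1.2252 / 13
= -0.0942

-0.0942


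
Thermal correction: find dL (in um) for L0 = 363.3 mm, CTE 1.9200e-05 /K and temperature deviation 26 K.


dL = L * alpha * dT
= 363.3 * 1.9200e-05 * 26
= 0.1813594 mm
dL_um = 0.1813594 * 1000 = 181.3594 um

181.3594


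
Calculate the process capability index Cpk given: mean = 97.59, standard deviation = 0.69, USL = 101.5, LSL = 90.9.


Cpu = (USL - mean) / (3*sigma) = (101.5 - 97.59) / (3*0.69) = 1.8889
Cpl = (mean - LSL) / (3*sigma) = (97.59 - 90.9) / (3*0.69) = 3.2319
Cpk = min(Cpu, Cpl) = 1.8889

1.8889


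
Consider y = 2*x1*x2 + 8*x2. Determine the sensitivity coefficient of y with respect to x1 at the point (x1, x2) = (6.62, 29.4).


y = 2*x1*x2 + 8*x2
dy/dx1 = 2*x2
Evaluate at x2 = 29.4: c1 = 2 * 29.4
c1 = 58.8000

58.8000


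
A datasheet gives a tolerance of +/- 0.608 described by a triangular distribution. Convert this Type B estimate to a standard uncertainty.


u_B = half_width / sqrt(6)
u_B = 0.608 / 2.4494897
u_B = 0.2482

0.2482


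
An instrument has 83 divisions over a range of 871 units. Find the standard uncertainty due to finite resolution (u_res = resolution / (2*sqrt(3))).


resolution = range / divisions
resolution = 871 / 83 = 10.493976
u_res = resolution / (2*sqrt(3))
u_res = 10.493976 / 3.4641016
u_res = 3.0293

3.0293


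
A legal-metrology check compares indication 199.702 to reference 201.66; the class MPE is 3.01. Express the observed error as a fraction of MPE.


e = indication - reference = 199.702 - 201.66 = -1.9580
|e| = 1.9580
ratio = |e| / MPE = 1.9580 / 3.01
ratio = 0.6505

0.6505


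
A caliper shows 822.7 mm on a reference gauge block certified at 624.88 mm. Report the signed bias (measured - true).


Systematic error = measured - true
= 822.7 - 624.88
= 197.8200

197.8200


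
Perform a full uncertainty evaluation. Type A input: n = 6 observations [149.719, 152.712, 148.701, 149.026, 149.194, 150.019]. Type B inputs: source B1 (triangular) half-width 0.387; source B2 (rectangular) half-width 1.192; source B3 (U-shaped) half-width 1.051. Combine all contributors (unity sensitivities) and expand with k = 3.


mean = (149.719 + 152.712 + 148.701 + 149.026 + 149.194 + 150.019) / 6 = 149.8951667
s = sqrt(sum((x - mean)^2)/(n-1)) = 1.4597287
u_A = s / sqrt(n) = 1.4597287 / sqrt(6) = 0.59593175
u_B1 = 0.387 / sqrt(6) = 0.15799209
u_B2 = 1.192 / sqrt(3) = 0.68820152
u_B3 = 1.051 / sqrt(2) = 0.74316923
uc = sqrt(0.59593175^2 + 0.15799209^2 + 0.68820152^2 + 0.74316923^2) = 1.1857563
U = k * uc = 3 * 1.1857563
U = 3.5573

3.5573


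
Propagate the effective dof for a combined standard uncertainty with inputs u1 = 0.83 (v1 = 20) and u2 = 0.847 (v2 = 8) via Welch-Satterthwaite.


uc = sqrt(u1^2 + u2^2) = sqrt(0.83^2 + 0.847^2) = 1.185879
v_eff = uc^4 / (u1^4/v1 + u2^4/v2)
= 1.185879^4 / (0.83^4/20 + 0.847^4/8)
= 1.977705 / 0.08806362
v_eff = 22.4577

22.4577


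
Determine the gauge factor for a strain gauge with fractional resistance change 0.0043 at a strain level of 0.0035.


GF = (dR/R) / epsilon
= 0.0043 / 0.0035
= 1.2286

1.2286


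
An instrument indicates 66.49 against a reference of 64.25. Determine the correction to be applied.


Correction = standard - reading
= 64.25 - 66.49
= -2.2400

-2.2400


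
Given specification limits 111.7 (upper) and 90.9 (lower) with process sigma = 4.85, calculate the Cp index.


Cp = (USL - LSL) / (6 * sigma)
= (111.7 - 90.9) / (6 * 4.85)
= 20.8000 / 29.1000
= 0.7148

0.7148


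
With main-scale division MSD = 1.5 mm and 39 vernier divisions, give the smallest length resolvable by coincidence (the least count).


LC = MSD / n_div
= 1.5 / 39
= 0.0385

0.0385


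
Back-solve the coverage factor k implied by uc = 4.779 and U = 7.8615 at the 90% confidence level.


k = U / uc
k = 7.8615 / 4.779
k = 1.645

1.645
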